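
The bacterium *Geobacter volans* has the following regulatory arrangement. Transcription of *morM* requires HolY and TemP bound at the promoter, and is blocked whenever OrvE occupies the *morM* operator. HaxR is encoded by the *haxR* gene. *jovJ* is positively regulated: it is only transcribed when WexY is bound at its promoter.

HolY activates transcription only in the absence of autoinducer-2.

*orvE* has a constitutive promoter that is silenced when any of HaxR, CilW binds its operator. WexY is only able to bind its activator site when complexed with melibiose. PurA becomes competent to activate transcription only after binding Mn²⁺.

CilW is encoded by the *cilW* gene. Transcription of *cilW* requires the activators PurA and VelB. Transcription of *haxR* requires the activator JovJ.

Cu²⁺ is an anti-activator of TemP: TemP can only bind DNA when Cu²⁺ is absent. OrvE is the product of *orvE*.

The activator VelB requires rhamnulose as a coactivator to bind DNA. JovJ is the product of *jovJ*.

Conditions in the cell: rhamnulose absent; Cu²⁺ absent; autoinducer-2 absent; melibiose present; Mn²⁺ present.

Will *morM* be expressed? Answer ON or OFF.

Autoinducer-2 is absent, so HolY is active.
Cu²⁺ is absent, so TemP is active.
Melibiose is present, so WexY is active.
No repressor is bound and WexY is active, so *jovJ* is transcribed.
So JovJ is produced and active.
No repressor is bound and JovJ is active, so *haxR* is transcribed.
So HaxR is produced and active.
Mn²⁺ is present, so PurA is active.
Rhamnulose is absent, so VelB is inactive.
Required activator VelB is absent, so *cilW* is not transcribed.
So CilW is not produced.
With repressor HaxR bound, *orvE* is not transcribed.
So OrvE is not produced.
No repressor is bound and HolY and TemP are active, so *morM* is transcribed.

ON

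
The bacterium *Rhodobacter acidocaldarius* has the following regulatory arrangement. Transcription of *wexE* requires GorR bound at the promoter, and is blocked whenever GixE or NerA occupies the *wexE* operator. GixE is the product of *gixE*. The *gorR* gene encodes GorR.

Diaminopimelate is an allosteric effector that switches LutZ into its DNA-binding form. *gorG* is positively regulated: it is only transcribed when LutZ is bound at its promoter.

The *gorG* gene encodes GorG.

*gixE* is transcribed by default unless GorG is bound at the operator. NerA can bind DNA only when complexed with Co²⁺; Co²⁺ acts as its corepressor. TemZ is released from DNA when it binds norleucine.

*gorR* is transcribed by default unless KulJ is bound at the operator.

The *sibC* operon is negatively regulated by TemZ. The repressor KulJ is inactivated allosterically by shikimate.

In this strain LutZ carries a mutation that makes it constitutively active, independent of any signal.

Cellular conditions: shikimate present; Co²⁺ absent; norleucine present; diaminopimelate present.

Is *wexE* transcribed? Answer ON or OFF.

ON

LutZ is constitutively active in this strain.
No repressor is bound and LutZ is active, so *gorG* is transcribed.
So GorG is produced and active.
With repressor GorG bound, *gixE* is not transcribed.
So GixE is not produced.
Shikimate is present, so KulJ is inactive.
With no repressor bound, *gorR* is transcribed.
So GorR is produced and active.
Co²⁺ is absent, so NerA is inactive.
No repressor is bound and GorR is active, so *wexE* is transcribed.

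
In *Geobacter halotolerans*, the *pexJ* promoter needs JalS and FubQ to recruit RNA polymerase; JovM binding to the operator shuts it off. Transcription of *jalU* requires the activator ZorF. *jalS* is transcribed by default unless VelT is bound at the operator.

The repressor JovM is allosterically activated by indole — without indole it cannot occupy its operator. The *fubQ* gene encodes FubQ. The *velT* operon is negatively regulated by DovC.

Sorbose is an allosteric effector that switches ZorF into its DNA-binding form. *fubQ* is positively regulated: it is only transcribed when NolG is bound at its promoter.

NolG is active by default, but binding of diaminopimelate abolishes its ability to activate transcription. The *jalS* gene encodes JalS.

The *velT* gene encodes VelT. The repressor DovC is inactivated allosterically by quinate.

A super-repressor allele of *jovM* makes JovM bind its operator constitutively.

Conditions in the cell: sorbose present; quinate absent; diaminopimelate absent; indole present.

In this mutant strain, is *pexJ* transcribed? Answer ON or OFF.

Quinate is absent, so DovC is active.
With repressor DovC bound, *velT* is not transcribed.
So VelT is not produced.
With no repressor bound, *jalS* is transcribed.
So JalS is produced and active.
Diaminopimelate is absent, so NolG is active.
No repressor is bound and NolG is active, so *fubQ* is transcribed.
So FubQ is produced and active.
JovM is constitutively active in this strain.
With repressor JovM bound, *pexJ* is not transcribed.

OFF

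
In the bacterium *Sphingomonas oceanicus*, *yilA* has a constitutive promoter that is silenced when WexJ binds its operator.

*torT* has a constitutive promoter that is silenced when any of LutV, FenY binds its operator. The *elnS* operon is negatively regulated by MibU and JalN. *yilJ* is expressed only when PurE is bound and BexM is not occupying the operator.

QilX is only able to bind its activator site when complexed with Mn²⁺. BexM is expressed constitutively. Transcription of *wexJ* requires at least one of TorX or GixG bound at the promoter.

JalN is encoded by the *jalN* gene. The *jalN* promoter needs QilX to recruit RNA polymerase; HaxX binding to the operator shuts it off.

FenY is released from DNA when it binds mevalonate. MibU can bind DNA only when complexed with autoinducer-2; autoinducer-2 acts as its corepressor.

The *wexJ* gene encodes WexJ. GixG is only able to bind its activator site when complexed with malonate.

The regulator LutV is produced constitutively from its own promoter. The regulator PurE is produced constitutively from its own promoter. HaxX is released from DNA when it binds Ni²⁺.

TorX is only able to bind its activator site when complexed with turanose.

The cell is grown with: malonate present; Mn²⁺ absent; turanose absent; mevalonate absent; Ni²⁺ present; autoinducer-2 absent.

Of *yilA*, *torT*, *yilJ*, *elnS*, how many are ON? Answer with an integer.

1

Turanose is absent, so TorX is inactive.
Malonate is present, so GixG is active.
Activator GixG is present, so *wexJ* is transcribed.
So WexJ is produced and active.
With repressor WexJ bound, *yilA* is not transcribed.
→ *yilA* is OFF.
LutV is produced constitutively and is active.
Mevalonate is absent, so FenY is active.
With repressor LutV bound, *torT* is not transcribed.
→ *torT* is OFF.
BexM is produced constitutively and is active.
PurE is produced constitutively and is active.
With repressor BexM bound, *yilJ* is not transcribed.
→ *yilJ* is OFF.
Autoinducer-2 is absent, so MibU is inactive.
Ni²⁺ is present, so HaxX is inactive.
Mn²⁺ is absent, so QilX is inactive.
Required activator QilX is absent, so *jalN* is not transcribed.
So JalN is not produced.
With no repressor bound, *elnS* is transcribed.
→ *elnS* is ON.
1 of the 4 genes is transcribed.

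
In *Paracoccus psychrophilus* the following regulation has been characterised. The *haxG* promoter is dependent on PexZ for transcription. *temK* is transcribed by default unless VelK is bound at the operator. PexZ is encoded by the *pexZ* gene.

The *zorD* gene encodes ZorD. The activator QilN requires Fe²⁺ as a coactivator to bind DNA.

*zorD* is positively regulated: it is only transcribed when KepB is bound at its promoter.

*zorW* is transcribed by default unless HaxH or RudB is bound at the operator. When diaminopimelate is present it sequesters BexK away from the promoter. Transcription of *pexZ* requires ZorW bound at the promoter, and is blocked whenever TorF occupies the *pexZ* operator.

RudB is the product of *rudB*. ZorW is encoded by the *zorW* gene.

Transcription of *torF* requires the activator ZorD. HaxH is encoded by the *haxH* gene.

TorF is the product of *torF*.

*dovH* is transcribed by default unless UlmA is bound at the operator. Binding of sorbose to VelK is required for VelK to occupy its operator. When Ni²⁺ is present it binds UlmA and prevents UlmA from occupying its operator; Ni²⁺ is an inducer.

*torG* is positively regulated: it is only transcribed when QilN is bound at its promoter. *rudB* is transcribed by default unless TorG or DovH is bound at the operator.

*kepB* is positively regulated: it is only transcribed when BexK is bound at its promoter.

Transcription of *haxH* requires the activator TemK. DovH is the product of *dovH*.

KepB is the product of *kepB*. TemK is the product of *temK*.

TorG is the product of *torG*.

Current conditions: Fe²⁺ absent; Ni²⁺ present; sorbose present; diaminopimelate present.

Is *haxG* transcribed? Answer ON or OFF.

Diaminopimelate is present, so BexK is inactive.
Required activator BexK is absent, so *kepB* is not transcribed.
So KepB is not produced.
Required activator KepB is absent, so *zorD* is not transcribed.
So ZorD is not produced.
Required activator ZorD is absent, so *torF* is not transcribed.
So TorF is not produced.
Sorbose is present, so VelK is active.
With repressor VelK bound, *temK* is not transcribed.
So TemK is not produced.
Required activator TemK is absent, so *haxH* is not transcribed.
So HaxH is not produced.
Fe²⁺ is absent, so QilN is inactive.
Required activator QilN is absent, so *torG* is not transcribed.
So TorG is not produced.
Ni²⁺ is present, so UlmA is inactive.
With no repressor bound, *dovH* is transcribed.
So DovH is produced and active.
With repressor DovH bound, *rudB* is not transcribed.
So RudB is not produced.
With no repressor bound, *zorW* is transcribed.
So ZorW is produced and active.
No repressor is bound and ZorW is active, so *pexZ* is transcribed.
So PexZ is produced and active.
No repressor is bound and PexZ is active, so *haxG* is transcribed.

ON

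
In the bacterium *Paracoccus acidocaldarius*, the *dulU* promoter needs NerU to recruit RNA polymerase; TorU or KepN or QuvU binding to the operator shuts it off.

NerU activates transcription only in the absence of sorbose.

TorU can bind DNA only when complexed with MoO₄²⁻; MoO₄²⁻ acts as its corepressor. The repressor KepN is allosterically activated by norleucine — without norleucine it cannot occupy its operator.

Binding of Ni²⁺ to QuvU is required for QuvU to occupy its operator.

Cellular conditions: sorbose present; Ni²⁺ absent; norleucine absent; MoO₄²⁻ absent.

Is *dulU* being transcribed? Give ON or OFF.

MoO₄²⁻ is absent, so TorU is inactive.
Sorbose is present, so NerU is inactive.
Norleucine is absent, so KepN is inactive.
Ni²⁺ is absent, so QuvU is inactive.
Required activator NerU is absent, so *dulU* is not transcribed.

OFF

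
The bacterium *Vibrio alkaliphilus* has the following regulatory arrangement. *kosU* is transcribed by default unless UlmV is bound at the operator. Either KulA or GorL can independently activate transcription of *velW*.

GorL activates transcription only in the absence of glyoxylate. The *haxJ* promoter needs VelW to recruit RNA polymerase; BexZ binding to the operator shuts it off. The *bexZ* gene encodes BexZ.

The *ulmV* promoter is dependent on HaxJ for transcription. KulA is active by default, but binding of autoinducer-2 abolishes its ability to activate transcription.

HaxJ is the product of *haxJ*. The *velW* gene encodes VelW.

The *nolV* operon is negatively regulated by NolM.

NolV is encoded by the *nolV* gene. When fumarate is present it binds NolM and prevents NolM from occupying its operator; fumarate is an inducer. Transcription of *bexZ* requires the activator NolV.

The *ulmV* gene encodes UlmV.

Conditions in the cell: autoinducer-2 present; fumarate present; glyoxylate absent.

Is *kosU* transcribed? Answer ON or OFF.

ON

Fumarate is present, so NolM is inactive.
With no repressor bound, *nolV* is transcribed.
So NolV is produced and active.
No repressor is bound and NolV is active, so *bexZ* is transcribed.
So BexZ is produced and active.
Autoinducer-2 is present, so KulA is inactive.
Glyoxylate is absent, so GorL is active.
Activator GorL is present, so *velW* is transcribed.
So VelW is produced and active.
With repressor BexZ bound, *haxJ* is not transcribed.
So HaxJ is not produced.
Required activator HaxJ is absent, so *ulmV* is not transcribed.
So UlmV is not produced.
With no repressor bound, *kosU* is transcribed.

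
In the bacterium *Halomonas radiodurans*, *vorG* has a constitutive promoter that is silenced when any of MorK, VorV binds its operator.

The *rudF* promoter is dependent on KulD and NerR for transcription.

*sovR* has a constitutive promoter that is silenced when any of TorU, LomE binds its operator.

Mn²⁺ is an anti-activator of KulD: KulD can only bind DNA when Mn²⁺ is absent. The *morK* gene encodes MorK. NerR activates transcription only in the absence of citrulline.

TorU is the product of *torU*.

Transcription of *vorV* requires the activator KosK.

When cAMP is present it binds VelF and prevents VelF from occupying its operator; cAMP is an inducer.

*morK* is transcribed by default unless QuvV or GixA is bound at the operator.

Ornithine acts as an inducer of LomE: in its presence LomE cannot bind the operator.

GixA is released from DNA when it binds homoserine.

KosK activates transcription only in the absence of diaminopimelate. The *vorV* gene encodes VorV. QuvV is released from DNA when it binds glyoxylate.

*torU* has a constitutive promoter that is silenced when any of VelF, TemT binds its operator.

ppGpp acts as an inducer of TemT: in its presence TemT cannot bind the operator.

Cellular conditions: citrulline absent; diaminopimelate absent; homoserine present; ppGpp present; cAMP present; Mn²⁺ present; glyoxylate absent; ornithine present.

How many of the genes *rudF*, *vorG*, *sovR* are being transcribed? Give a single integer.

0

Mn²⁺ is present, so KulD is inactive.
Citrulline is absent, so NerR is active.
Required activator KulD is absent, so *rudF* is not transcribed.
→ *rudF* is OFF.
Glyoxylate is absent, so QuvV is active.
Homoserine is present, so GixA is inactive.
With repressor QuvV bound, *morK* is not transcribed.
So MorK is not produced.
Diaminopimelate is absent, so KosK is active.
No repressor is bound and KosK is active, so *vorV* is transcribed.
So VorV is produced and active.
With repressor VorV bound, *vorG* is not transcribed.
→ *vorG* is OFF.
cAMP is present, so VelF is inactive.
ppGpp is present, so TemT is inactive.
With no repressor bound, *torU* is transcribed.
So TorU is produced and active.
Ornithine is present, so LomE is inactive.
With repressor TorU bound, *sovR* is not transcribed.
→ *sovR* is OFF.
0 of the 3 genes are transcribed.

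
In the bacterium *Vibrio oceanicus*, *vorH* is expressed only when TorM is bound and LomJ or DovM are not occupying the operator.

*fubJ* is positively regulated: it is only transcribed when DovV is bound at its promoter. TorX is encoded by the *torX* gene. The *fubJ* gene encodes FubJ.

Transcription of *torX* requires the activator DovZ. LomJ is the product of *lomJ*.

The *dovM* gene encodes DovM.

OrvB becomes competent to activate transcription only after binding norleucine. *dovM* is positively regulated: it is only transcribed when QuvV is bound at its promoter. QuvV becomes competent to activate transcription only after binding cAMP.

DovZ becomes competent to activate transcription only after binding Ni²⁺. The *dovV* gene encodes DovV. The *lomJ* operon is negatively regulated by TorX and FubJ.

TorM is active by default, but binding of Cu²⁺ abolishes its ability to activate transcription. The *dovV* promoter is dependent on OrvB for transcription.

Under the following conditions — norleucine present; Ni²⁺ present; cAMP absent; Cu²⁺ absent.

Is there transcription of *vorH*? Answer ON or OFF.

Ni²⁺ is present, so DovZ is active.
No repressor is bound and DovZ is active, so *torX* is transcribed.
So TorX is produced and active.
Norleucine is present, so OrvB is active.
No repressor is bound and OrvB is active, so *dovV* is transcribed.
So DovV is produced and active.
No repressor is bound and DovV is active, so *fubJ* is transcribed.
So FubJ is produced and active.
With repressor TorX bound, *lomJ* is not transcribed.
So LomJ is not produced.
cAMP is absent, so QuvV is inactive.
Required activator QuvV is absent, so *dovM* is not transcribed.
So DovM is not produced.
Cu²⁺ is absent, so TorM is active.
No repressor is bound and TorM is active, so *vorH* is transcribed.

ON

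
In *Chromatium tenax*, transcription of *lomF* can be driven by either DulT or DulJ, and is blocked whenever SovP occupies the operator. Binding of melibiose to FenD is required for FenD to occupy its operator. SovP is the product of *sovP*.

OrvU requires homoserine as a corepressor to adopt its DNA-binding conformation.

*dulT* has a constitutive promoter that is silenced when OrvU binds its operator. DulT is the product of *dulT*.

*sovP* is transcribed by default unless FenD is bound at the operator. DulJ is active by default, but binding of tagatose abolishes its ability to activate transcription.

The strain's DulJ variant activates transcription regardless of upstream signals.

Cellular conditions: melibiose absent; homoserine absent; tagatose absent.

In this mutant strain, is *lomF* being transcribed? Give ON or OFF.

Homoserine is absent, so OrvU is inactive.
With no repressor bound, *dulT* is transcribed.
So DulT is produced and active.
Melibiose is absent, so FenD is inactive.
With no repressor bound, *sovP* is transcribed.
So SovP is produced and active.
DulJ is constitutively active in this strain.
With repressor SovP bound, *lomF* is not transcribed.

OFF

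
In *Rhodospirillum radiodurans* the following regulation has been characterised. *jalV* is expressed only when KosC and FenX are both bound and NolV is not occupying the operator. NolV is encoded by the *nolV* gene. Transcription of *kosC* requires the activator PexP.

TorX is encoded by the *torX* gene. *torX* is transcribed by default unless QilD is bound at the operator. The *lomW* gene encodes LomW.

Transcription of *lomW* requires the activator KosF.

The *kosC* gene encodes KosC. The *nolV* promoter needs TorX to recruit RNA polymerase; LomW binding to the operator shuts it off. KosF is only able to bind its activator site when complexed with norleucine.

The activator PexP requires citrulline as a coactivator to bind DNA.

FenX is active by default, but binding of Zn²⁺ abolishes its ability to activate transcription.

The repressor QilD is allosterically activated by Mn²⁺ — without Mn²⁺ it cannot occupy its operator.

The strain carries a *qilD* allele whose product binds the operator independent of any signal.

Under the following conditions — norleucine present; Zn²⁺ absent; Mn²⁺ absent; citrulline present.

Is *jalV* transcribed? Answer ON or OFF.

ON

QilD is constitutively active in this strain.
With repressor QilD bound, *torX* is not transcribed.
So TorX is not produced.
Norleucine is present, so KosF is active.
No repressor is bound and KosF is active, so *lomW* is transcribed.
So LomW is produced and active.
With repressor LomW bound, *nolV* is not transcribed.
So NolV is not produced.
Citrulline is present, so PexP is active.
No repressor is bound and PexP is active, so *kosC* is transcribed.
So KosC is produced and active.
Zn²⁺ is absent, so FenX is active.
No repressor is bound and KosC and FenX are active, so *jalV* is transcribed.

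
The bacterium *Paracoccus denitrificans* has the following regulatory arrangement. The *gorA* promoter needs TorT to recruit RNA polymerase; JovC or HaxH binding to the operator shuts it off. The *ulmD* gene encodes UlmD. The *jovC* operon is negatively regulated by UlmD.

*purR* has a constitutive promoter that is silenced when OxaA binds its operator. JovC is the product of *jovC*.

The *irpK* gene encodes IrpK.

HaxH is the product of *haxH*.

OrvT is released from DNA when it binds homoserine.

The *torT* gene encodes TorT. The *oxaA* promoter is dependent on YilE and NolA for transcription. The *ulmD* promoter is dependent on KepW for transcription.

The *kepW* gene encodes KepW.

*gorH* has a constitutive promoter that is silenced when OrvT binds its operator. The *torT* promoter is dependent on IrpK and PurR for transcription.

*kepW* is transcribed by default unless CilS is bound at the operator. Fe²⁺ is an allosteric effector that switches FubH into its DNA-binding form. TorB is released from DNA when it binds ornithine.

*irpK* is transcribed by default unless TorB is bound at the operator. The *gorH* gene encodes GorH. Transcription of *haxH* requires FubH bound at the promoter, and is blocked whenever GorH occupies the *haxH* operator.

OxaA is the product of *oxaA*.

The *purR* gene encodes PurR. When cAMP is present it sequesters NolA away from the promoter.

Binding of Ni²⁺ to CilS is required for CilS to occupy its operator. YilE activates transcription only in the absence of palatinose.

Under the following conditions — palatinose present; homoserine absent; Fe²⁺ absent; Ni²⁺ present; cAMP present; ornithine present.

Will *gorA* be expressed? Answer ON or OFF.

Ni²⁺ is present, so CilS is active.
With repressor CilS bound, *kepW* is not transcribed.
So KepW is not produced.
Required activator KepW is absent, so *ulmD* is not transcribed.
So UlmD is not produced.
With no repressor bound, *jovC* is transcribed.
So JovC is produced and active.
Fe²⁺ is absent, so FubH is inactive.
Homoserine is absent, so OrvT is active.
With repressor OrvT bound, *gorH* is not transcribed.
So GorH is not produced.
Required activator FubH is absent, so *haxH* is not transcribed.
So HaxH is not produced.
Ornithine is present, so TorB is inactive.
With no repressor bound, *irpK* is transcribed.
So IrpK is produced and active.
Palatinose is present, so YilE is inactive.
cAMP is present, so NolA is inactive.
Required activator YilE is absent, so *oxaA* is not transcribed.
So OxaA is not produced.
With no repressor bound, *purR* is transcribed.
So PurR is produced and active.
No repressor is bound and IrpK and PurR are active, so *torT* is transcribed.
So TorT is produced and active.
With repressor JovC bound, *gorA* is not transcribed.

OFF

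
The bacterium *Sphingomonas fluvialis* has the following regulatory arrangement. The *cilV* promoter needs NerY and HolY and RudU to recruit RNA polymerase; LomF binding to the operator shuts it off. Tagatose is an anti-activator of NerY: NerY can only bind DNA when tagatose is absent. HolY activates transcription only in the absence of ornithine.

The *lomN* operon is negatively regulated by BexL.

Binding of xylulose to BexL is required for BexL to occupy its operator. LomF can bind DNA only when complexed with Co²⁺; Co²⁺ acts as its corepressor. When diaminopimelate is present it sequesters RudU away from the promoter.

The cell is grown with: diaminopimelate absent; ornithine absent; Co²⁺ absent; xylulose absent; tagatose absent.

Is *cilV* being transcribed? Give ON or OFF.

Tagatose is absent, so NerY is active.
Ornithine is absent, so HolY is active.
Diaminopimelate is absent, so RudU is active.
Co²⁺ is absent, so LomF is inactive.
No repressor is bound and NerY and HolY and RudU are active, so *cilV* is transcribed.

ON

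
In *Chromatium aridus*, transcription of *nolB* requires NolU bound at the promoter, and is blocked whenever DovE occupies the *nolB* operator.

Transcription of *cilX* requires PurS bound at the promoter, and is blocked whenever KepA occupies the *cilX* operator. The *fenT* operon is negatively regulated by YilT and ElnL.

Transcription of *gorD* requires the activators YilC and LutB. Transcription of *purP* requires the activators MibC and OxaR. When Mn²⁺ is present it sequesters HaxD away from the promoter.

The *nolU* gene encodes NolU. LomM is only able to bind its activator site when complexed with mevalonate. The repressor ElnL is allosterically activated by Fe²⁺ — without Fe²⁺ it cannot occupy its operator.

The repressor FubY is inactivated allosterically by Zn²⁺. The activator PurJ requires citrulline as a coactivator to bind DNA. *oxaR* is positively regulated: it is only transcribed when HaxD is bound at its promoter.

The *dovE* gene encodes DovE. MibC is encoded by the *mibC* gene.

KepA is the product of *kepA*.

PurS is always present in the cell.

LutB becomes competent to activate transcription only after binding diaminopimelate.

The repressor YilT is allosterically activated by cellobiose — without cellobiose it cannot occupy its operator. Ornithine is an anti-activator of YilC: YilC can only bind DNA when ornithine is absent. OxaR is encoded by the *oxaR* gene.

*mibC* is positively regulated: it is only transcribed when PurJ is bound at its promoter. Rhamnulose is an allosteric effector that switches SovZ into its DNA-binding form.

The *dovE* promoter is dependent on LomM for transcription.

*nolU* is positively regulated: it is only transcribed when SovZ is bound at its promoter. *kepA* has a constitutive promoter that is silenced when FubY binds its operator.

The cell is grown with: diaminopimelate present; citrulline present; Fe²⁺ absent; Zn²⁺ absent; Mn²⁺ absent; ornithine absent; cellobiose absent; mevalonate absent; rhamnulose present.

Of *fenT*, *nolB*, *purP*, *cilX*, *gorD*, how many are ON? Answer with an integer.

Cellobiose is absent, so YilT is inactive.
Fe²⁺ is absent, so ElnL is inactive.
With no repressor bound, *fenT* is transcribed.
→ *fenT* is ON.
Mevalonate is absent, so LomM is inactive.
Required activator LomM is absent, so *dovE* is not transcribed.
So DovE is not produced.
Rhamnulose is present, so SovZ is active.
No repressor is bound and SovZ is active, so *nolU* is transcribed.
So NolU is produced and active.
No repressor is bound and NolU is active, so *nolB* is transcribed.
→ *nolB* is ON.
Citrulline is present, so PurJ is active.
No repressor is bound and PurJ is active, so *mibC* is transcribed.
So MibC is produced and active.
Mn²⁺ is absent, so HaxD is active.
No repressor is bound and HaxD is active, so *oxaR* is transcribed.
So OxaR is produced and active.
No repressor is bound and MibC and OxaR are active, so *purP* is transcribed.
→ *purP* is ON.
PurS is produced constitutively and is active.
Zn²⁺ is absent, so FubY is active.
With repressor FubY bound, *kepA* is not transcribed.
So KepA is not produced.
No repressor is bound and PurS is active, so *cilX* is transcribed.
→ *cilX* is ON.
Ornithine is absent, so YilC is active.
Diaminopimelate is present, so LutB is active.
No repressor is bound and YilC and LutB are active, so *gorD* is transcribed.
→ *gorD* is ON.
5 of the 5 genes are transcribed.

5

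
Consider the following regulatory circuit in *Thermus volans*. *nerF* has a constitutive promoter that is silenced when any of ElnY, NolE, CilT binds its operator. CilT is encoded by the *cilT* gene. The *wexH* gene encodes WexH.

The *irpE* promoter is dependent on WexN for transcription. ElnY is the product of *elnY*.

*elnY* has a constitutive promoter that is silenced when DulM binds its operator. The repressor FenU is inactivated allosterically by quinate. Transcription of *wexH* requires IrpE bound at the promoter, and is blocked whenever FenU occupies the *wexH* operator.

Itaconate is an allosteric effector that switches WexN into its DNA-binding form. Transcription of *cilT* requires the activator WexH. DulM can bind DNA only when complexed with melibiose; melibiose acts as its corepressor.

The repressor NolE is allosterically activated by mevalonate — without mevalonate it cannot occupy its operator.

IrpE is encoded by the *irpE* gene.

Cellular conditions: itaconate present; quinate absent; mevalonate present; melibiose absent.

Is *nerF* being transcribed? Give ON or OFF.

Melibiose is absent, so DulM is inactive.
With no repressor bound, *elnY* is transcribed.
So ElnY is produced and active.
Mevalonate is present, so NolE is active.
Itaconate is present, so WexN is active.
No repressor is bound and WexN is active, so *irpE* is transcribed.
So IrpE is produced and active.
Quinate is absent, so FenU is active.
With repressor FenU bound, *wexH* is not transcribed.
So WexH is not produced.
Required activator WexH is absent, so *cilT* is not transcribed.
So CilT is not produced.
With repressor ElnY bound, *nerF* is not transcribed.

OFF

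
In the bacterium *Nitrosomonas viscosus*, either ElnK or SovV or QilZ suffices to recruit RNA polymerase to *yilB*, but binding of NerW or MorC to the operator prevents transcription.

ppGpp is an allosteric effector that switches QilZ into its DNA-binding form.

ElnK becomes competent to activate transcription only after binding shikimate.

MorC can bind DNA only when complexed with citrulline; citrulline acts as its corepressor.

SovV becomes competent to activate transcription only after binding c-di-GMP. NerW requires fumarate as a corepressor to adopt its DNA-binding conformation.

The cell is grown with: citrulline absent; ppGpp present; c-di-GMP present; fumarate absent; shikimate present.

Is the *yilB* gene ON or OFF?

Fumarate is absent, so NerW is inactive.
Citrulline is absent, so MorC is inactive.
Shikimate is present, so ElnK is active.
c-di-GMP is present, so SovV is active.
ppGpp is present, so QilZ is active.
Activator ElnK is present, so *yilB* is transcribed.

ON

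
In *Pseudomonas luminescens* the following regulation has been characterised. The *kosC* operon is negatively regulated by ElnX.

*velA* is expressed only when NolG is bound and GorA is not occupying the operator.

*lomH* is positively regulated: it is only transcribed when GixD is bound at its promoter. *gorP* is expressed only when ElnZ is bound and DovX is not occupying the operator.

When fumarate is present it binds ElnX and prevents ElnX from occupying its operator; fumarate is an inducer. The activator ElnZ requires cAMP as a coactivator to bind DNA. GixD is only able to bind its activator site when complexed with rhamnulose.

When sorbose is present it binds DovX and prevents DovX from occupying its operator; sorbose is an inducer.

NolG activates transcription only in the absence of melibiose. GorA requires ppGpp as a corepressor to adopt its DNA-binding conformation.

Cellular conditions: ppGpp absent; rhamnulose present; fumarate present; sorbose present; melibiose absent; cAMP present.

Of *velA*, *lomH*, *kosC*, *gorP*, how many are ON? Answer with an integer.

Melibiose is absent, so NolG is active.
ppGpp is absent, so GorA is inactive.
No repressor is bound and NolG is active, so *velA* is transcribed.
→ *velA* is ON.
Rhamnulose is present, so GixD is active.
No repressor is bound and GixD is active, so *lomH* is transcribed.
→ *lomH* is ON.
Fumarate is present, so ElnX is inactive.
With no repressor bound, *kosC* is transcribed.
→ *kosC* is ON.
cAMP is present, so ElnZ is active.
Sorbose is present, so DovX is inactive.
No repressor is bound and ElnZ is active, so *gorP* is transcribed.
→ *gorP* is ON.
4 of the 4 genes are transcribed.

4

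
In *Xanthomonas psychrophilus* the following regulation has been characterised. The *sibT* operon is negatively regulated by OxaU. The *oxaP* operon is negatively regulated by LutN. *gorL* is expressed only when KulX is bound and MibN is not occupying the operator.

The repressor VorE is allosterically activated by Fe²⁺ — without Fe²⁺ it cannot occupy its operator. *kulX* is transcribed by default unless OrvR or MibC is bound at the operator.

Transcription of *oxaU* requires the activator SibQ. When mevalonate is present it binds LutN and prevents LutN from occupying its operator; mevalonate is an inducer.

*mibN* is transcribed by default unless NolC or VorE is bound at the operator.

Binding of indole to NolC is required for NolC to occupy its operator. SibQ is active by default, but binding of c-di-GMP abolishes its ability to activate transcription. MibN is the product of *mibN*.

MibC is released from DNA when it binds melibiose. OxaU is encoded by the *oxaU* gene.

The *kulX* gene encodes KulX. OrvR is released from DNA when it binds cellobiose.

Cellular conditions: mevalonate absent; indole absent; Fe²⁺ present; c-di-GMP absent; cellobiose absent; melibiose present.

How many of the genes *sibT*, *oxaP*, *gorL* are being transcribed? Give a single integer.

0

c-di-GMP is absent, so SibQ is active.
No repressor is bound and SibQ is active, so *oxaU* is transcribed.
So OxaU is produced and active.
With repressor OxaU bound, *sibT* is not transcribed.
→ *sibT* is OFF.
Mevalonate is absent, so LutN is active.
With repressor LutN bound, *oxaP* is not transcribed.
→ *oxaP* is OFF.
Cellobiose is absent, so OrvR is active.
Melibiose is present, so MibC is inactive.
With repressor OrvR bound, *kulX* is not transcribed.
So KulX is not produced.
Indole is absent, so NolC is inactive.
Fe²⁺ is present, so VorE is active.
With repressor VorE bound, *mibN* is not transcribed.
So MibN is not produced.
Required activator KulX is absent, so *gorL* is not transcribed.
→ *gorL* is OFF.
0 of the 3 genes are transcribed.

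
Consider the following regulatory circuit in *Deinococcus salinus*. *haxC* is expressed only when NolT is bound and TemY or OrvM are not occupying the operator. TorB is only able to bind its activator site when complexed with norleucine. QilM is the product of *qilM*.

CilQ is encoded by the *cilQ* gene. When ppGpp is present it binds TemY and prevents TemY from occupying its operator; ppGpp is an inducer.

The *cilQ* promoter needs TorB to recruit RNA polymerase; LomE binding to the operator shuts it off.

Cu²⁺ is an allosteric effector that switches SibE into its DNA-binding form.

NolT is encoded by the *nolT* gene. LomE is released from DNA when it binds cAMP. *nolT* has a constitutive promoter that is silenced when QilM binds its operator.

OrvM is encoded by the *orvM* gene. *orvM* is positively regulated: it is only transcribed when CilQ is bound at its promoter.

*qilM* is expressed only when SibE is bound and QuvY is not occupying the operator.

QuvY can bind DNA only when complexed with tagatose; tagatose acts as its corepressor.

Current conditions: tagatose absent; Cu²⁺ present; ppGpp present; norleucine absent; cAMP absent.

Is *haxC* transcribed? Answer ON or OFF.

OFF

Cu²⁺ is present, so SibE is active.
Tagatose is absent, so QuvY is inactive.
No repressor is bound and SibE is active, so *qilM* is transcribed.
So QilM is produced and active.
With repressor QilM bound, *nolT* is not transcribed.
So NolT is not produced.
ppGpp is present, so TemY is inactive.
cAMP is absent, so LomE is active.
Norleucine is absent, so TorB is inactive.
With repressor LomE bound, *cilQ* is not transcribed.
So CilQ is not produced.
Required activator CilQ is absent, so *orvM* is not transcribed.
So OrvM is not produced.
Required activator NolT is absent, so *haxC* is not transcribed.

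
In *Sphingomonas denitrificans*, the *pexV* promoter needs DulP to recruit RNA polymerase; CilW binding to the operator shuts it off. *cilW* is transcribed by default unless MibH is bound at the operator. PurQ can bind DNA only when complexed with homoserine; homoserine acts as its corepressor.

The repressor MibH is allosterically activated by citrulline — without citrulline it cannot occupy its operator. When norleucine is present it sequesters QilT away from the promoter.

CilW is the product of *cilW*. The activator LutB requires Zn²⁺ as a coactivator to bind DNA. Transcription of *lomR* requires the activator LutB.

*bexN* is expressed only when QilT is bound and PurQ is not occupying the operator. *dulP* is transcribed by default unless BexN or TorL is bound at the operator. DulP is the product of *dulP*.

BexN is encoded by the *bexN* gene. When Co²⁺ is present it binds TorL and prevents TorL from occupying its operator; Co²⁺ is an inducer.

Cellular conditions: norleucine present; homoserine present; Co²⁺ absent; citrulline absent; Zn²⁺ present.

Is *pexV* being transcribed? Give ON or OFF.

OFF

Citrulline is absent, so MibH is inactive.
With no repressor bound, *cilW* is transcribed.
So CilW is produced and active.
Homoserine is present, so PurQ is active.
Norleucine is present, so QilT is inactive.
With repressor PurQ bound, *bexN* is not transcribed.
So BexN is not produced.
Co²⁺ is absent, so TorL is active.
With repressor TorL bound, *dulP* is not transcribed.
So DulP is not produced.
With repressor CilW bound, *pexV* is not transcribed.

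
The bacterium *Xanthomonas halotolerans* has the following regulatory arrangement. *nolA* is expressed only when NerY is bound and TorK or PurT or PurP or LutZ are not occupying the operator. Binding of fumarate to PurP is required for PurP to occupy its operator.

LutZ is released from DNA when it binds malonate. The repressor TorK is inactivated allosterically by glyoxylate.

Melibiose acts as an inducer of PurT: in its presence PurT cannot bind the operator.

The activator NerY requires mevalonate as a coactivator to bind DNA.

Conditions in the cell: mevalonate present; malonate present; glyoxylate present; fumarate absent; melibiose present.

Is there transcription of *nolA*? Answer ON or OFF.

Glyoxylate is present, so TorK is inactive.
Melibiose is present, so PurT is inactive.
Fumarate is absent, so PurP is inactive.
Mevalonate is present, so NerY is active.
Malonate is present, so LutZ is inactive.
No repressor is bound and NerY is active, so *nolA* is transcribed.

ON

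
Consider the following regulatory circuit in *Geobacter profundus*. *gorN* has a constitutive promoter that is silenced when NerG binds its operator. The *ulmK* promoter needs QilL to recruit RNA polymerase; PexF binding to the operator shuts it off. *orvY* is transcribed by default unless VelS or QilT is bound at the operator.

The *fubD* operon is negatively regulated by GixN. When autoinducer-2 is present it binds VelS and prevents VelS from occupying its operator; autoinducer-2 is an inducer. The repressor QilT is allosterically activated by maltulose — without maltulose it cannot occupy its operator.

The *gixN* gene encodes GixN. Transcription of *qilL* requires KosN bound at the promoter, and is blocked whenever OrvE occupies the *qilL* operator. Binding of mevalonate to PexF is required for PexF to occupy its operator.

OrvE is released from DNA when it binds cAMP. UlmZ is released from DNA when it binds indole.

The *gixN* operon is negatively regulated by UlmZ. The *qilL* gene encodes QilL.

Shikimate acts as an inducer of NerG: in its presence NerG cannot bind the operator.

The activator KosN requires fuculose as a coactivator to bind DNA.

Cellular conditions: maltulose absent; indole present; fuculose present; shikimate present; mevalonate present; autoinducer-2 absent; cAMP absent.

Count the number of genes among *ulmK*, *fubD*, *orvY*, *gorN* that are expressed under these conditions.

1

cAMP is absent, so OrvE is active.
Fuculose is present, so KosN is active.
With repressor OrvE bound, *qilL* is not transcribed.
So QilL is not produced.
Mevalonate is present, so PexF is active.
With repressor PexF bound, *ulmK* is not transcribed.
→ *ulmK* is OFF.
Indole is present, so UlmZ is inactive.
With no repressor bound, *gixN* is transcribed.
So GixN is produced and active.
With repressor GixN bound, *fubD* is not transcribed.
→ *fubD* is OFF.
Autoinducer-2 is absent, so VelS is active.
Maltulose is absent, so QilT is inactive.
With repressor VelS bound, *orvY* is not transcribed.
→ *orvY* is OFF.
Shikimate is present, so NerG is inactive.
With no repressor bound, *gorN* is transcribed.
→ *gorN* is ON.
1 of the 4 genes is transcribed.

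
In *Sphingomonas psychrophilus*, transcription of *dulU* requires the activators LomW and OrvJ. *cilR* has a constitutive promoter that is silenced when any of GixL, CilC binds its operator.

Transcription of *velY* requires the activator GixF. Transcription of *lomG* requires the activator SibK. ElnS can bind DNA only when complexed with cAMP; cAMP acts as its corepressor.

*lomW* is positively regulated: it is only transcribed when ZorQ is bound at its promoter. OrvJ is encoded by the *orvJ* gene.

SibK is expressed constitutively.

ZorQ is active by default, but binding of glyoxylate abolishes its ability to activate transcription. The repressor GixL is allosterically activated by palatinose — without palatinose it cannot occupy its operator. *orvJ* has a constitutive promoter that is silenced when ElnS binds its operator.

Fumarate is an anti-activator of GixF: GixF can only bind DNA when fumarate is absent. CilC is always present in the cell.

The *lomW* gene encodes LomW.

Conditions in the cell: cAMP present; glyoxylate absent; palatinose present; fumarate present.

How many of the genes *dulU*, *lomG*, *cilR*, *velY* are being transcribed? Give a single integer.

Glyoxylate is absent, so ZorQ is active.
No repressor is bound and ZorQ is active, so *lomW* is transcribed.
So LomW is produced and active.
cAMP is present, so ElnS is active.
With repressor ElnS bound, *orvJ* is not transcribed.
So OrvJ is not produced.
Required activator OrvJ is absent, so *dulU* is not transcribed.
→ *dulU* is OFF.
SibK is produced constitutively and is active.
No repressor is bound and SibK is active, so *lomG* is transcribed.
→ *lomG* is ON.
Palatinose is present, so GixL is active.
CilC is produced constitutively and is active.
With repressor GixL bound, *cilR* is not transcribed.
→ *cilR* is OFF.
Fumarate is present, so GixF is inactive.
Required activator GixF is absent, so *velY* is not transcribed.
→ *velY* is OFF.
1 of the 4 genes is transcribed.

1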